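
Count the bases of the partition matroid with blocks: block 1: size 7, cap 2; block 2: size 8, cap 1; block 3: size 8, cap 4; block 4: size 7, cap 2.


A basis picks exactly ci elements from block i.
Number of bases = product of C(|Si|, ci).
= C(7,2) * C(8,1) * C(8,4) * C(7,2)
= 21 * 8 * 70 * 21
= 246960.

246960


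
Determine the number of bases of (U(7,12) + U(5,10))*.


(M1+M2)* = M1* + M2*.
M1* = U(5,12), bases: C(12,5) = 792.
M2* = U(5,10), bases: C(10,5) = 252.
|B(M*)| = 792 * 252 = 199584.

199584


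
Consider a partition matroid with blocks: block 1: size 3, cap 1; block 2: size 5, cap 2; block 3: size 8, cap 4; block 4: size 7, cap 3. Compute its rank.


Rank of a partition matroid = sum of min(|Si|, ci) for each block.
= min(3,1) + min(5,2) + min(8,4) + min(7,3)
= 1 + 2 + 4 + 3
= 10.

10


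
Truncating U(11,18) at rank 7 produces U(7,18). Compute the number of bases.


Truncating U(11,18) to rank 7 gives U(7,18).
Bases of U(7,18) are all 7-element subsets of 18 elements.
Number of bases = C(18,7) = 31824.

31824


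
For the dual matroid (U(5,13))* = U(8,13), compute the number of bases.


The dual of U(r,n) is U(n-r, n) = U(8,13).
Bases of U(8,13) are all (8)-element subsets.
|B(M*)| = C(13,8) = 1287.

1287


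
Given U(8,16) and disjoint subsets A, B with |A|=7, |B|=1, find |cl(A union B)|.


|A union B| = 7 + 1 = 8 (disjoint).
In U(8,16), cl(S) = S if |S| < 8, else cl(S) = E.
Since 8 >= 8, cl(A union B) = E.
|cl(A union B)| = 16.

16


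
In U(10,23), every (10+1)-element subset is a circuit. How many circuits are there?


In U(10,23), circuits are the (11)-element subsets.
Any set of 11 elements is dependent, and removing any one element gives
an independent set of size 10, so it is a minimal dependent set.
Number of circuits = (23 choose 11) = 1352078.

1352078


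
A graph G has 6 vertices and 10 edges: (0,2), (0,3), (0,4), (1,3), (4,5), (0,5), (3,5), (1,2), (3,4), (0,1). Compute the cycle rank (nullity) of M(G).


Cycle rank (nullity) = |E| - r(M) = |E| - (|V| - c).
|E| = 10, |V| = 6, c = 1.
Nullity = 10 - (6 - 1) = 10 - 5 = 5.

5


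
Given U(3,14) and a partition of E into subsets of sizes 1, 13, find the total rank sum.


r(Ai) = min(|Ai|, 3) for each part.
Sum = min(1,3) + min(13,3)
    = 1 + 3
    = 4.

4


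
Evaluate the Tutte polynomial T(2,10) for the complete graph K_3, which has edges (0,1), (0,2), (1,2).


T(K_3; x,y) = x^2 + x + y.
T(2,10) = 4 + 2 + 10 = 16.

16


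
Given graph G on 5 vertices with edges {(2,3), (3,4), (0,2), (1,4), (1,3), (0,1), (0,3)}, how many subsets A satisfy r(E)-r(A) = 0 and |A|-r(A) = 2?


R(x,y) = sum over A in 2^E of x^(r(E)-r(A)) * y^(|A|-r(A)).
G has 5 vertices, 7 edges. r(E) = 4.
Enumerate all 2^7 = 128 subsets.
Count subsets with r(E)-r(A)=0 and |A|-r(A)=2: 7.

7


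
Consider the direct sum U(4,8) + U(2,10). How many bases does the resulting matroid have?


Bases of a direct sum M1 + M2: |B| = |B(M1)| * |B(M2)|.
|B(U(4,8))| = C(8,4) = 70.
|B(U(2,10))| = C(10,2) = 45.
Total bases = 70 * 45 = 3150.

3150


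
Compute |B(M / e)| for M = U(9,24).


Contracting e from U(9,24) gives U(8,23).
Bases of U(8,23) = C(23,8) = 490314.

490314


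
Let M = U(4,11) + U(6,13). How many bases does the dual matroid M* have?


(M1+M2)* = M1* + M2*.
M1* = U(7,11), bases: C(11,7) = 330.
M2* = U(7,13), bases: C(13,7) = 1716.
|B(M*)| = 330 * 1716 = 566280.

566280


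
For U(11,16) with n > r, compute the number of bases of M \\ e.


Deleting e from U(11,16) gives U(11,15) since n > r.
Bases of U(11,15) = C(15,11) = 1365.

1365


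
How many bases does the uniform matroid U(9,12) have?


Bases of U(9,12) are all 9-element subsets of the 12-element ground set.
Number of bases = C(12,9).
C(12,9) = 12! / (9! * 3!) = 220.

220


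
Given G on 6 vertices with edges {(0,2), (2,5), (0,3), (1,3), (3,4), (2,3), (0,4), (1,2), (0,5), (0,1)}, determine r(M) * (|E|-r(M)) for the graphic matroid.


r(M) = |V| - c = 6 - 1 = 5.
nullity = |E| - r(M) = 10 - 5 = 5.
Product = 5 * 5 = 25.

25


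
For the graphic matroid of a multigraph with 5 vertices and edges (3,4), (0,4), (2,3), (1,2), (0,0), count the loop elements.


In a graphic matroid, a loop is a self-loop edge (u,u) with rank 0.
Examining all 5 edges for self-loops...
Self-loops found: (0,0)
Number of loops = 1.

1


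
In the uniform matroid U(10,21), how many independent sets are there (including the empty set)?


Independent sets of U(10,21) are all subsets of size <= 10.
Count = C(21,0) + C(21,1) + C(21,2) + C(21,3) + C(21,4) + C(21,5) + C(21,6) + C(21,7) + C(21,8) + C(21,9) + C(21,10)
     = 1 + 21 + 210 + 1330 + 5985 + 20349 + 54264 + 116280 + 203490 + 293930 + 352716
     = 1048576.

1048576


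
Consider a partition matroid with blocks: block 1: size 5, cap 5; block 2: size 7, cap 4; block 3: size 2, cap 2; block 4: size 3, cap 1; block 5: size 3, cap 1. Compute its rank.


Rank of a partition matroid = sum of min(|Si|, ci) for each block.
= min(5,5) + min(7,4) + min(2,2) + min(3,1) + min(3,1)
= 5 + 4 + 2 + 1 + 1
= 13.

13


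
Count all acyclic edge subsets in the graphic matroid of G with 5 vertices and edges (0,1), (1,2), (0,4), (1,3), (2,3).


An independent set in a graphic matroid is an acyclic edge subset.
G has 5 vertices and 5 edges.
Enumerate all 2^5 = 32 subsets, checking for acyclicity.
Total independent sets = 28.

28


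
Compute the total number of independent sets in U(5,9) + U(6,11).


For a direct sum, |I(M1+M2)| = |I(M1)| * |I(M2)|.
|I(U(5,9))| = sum C(9,k) for k=0..5 = 382.
|I(U(6,11))| = sum C(11,k) for k=0..6 = 1486.
Total = 382 * 1486 = 567652.

567652


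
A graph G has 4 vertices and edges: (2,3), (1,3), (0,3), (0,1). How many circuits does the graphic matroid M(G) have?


A circuit in a graphic matroid = edge set of a simple cycle.
G has 4 vertices and 4 edges.
Enumerating all minimal edge subsets forming cycles...
Total circuits found: 1.

1


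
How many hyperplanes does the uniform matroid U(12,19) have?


Hyperplanes of U(12,19) are flats of rank 11.
In a uniform matroid, these are exactly the (11)-element subsets.
Count = C(19,11) = 19! / (11! * 8!) = 75582.

75582


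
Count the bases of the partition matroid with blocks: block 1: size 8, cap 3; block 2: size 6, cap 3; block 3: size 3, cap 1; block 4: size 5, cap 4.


A basis picks exactly ci elements from block i.
Number of bases = product of C(|Si|, ci).
= C(8,3) * C(6,3) * C(3,1) * C(5,4)
= 56 * 20 * 3 * 5
= 16800.

16800


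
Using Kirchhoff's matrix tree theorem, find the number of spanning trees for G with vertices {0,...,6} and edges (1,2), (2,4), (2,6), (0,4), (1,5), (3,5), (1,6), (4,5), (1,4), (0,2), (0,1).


By Kirchhoff's matrix tree theorem, the number of spanning trees equals
the determinant of any cofactor of the Laplacian matrix L.
G has 7 vertices and 11 edges.
Computing the (6 x 6) cofactor determinant gives 99.

99


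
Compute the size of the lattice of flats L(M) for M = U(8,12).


Flats of U(8,12): every subset of size < 8 is a flat, plus E itself.
Count = (12 choose 0) + (12 choose 1) + (12 choose 2) + (12 choose 3) + (12 choose 4) + (12 choose 5) + (12 choose 6) + (12 choose 7) + 1
     = 1 + 12 + 66 + 220 + 495 + 792 + 924 + 792 + 1
     = 3303.

3303


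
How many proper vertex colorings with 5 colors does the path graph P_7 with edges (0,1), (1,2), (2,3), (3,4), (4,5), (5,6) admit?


P(P_7, k) = k * (k-1)^(6).
P(5) = 5 * 4^6 = 5 * 4096 = 20480.

20480


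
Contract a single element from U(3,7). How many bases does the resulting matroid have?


Contracting e from U(3,7) gives U(2,6).
Bases of U(2,6) = C(6,2) = 6! / (2! * 4!) = 15.

15


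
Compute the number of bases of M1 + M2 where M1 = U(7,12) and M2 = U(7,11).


Bases of a direct sum M1 + M2: |B| = |B(M1)| * |B(M2)|.
|B(U(7,12))| = C(12,7) = 792.
|B(U(7,11))| = C(11,7) = 330.
Total bases = 792 * 330 = 261360.

261360


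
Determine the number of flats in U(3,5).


Flats of U(3,5): every subset of size < 3 is a flat, plus E itself.
Count = (5 choose 0) + (5 choose 1) + (5 choose 2) + 1
     = 1 + 5 + 10 + 1
     = 17.

17


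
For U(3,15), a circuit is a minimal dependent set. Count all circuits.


In U(3,15), circuits are the (4)-element subsets.
Any set of 4 elements is dependent, and removing any one element gives
an independent set of size 3, so it is a minimal dependent set.
Number of circuits = C(15,4) = 15! / (4! * 11!) = 1365.

1365


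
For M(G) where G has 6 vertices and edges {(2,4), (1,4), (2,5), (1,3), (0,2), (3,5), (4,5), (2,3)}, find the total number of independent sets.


An independent set in a graphic matroid is an acyclic edge subset.
G has 6 vertices and 8 edges.
Enumerate all 2^8 = 256 subsets, checking for acyclicity.
Total independent sets = 172.

172


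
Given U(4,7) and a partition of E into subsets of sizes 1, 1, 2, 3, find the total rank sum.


r(Ai) = min(|Ai|, 4) for each part.
Sum = min(1,4) + min(1,4) + min(2,4) + min(3,4)
    = 1 + 1 + 2 + 3
    = 7.

7


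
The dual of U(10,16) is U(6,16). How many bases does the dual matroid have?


The dual of U(r,n) is U(n-r, n) = U(6,16).
Bases of U(6,16) are all (6)-element subsets.
|B(M*)| = C(16,6) = 16! / (6! * 10!) = 8008.

8008


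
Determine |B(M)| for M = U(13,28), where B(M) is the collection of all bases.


Bases of U(13,28) are all 13-element subsets of the 28-element ground set.
Number of bases = C(28,13).
(28 choose 13) = 37442160.

37442160


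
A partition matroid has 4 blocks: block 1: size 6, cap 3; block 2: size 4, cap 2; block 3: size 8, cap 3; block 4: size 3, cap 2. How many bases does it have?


A basis picks exactly ci elements from block i.
Number of bases = product of C(|Si|, ci).
= C(6,3) * C(4,2) * C(8,3) * C(3,2)
= 20 * 6 * 56 * 3
= 20160.

20160


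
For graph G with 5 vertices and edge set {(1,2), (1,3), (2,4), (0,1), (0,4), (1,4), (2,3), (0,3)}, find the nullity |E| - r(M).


Cycle rank (nullity) = |E| - r(M) = |E| - (|V| - c).
|E| = 8, |V| = 5, c = 1.
Nullity = 8 - (5 - 1) = 8 - 4 = 4.

4


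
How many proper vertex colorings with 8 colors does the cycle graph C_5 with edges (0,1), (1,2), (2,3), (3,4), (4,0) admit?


P(C_5, k) = (k-1)^5 + (-1)^5*(k-1).
P(8) = (7)^5 - 7
= 16807 - 7 = 16800.

16800


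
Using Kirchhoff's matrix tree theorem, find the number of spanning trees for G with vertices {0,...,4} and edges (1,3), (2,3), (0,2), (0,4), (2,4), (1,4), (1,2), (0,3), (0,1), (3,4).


By Kirchhoff's matrix tree theorem, the number of spanning trees equals
the determinant of any cofactor of the Laplacian matrix L.
G has 5 vertices and 10 edges.
Computing the (4 x 4) cofactor determinant gives 125.

125


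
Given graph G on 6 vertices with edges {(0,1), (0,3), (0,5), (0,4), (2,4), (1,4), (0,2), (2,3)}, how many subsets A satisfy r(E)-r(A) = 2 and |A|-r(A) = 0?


R(x,y) = sum over A in 2^E of x^(r(E)-r(A)) * y^(|A|-r(A)).
G has 6 vertices, 8 edges. r(E) = 5.
Enumerate all 2^8 = 256 subsets.
Count subsets with r(E)-r(A)=2 and |A|-r(A)=0: 53.

53


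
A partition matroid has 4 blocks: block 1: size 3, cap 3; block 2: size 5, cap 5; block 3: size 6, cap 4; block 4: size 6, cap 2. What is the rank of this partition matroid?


Rank of a partition matroid = sum of min(|Si|, ci) for each block.
= min(3,3) + min(5,5) + min(6,4) + min(6,2)
= 3 + 5 + 4 + 2
= 14.

14


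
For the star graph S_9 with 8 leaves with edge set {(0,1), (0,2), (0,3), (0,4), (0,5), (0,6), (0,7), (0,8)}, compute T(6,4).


A star on 9 vertices is a tree with 8 edges.
T(x,y) = x^(8) for any tree.
T(6,4) = 6^8 = 1679616.

1679616


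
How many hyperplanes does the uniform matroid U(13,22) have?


Hyperplanes of U(13,22) are flats of rank 12.
In a uniform matroid, these are exactly the (12)-element subsets.
Count = C(22,12) = 646646.

646646


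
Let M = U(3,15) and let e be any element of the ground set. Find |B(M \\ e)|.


Deleting e from U(3,15) gives U(3,14) since n > r.
Bases of U(3,14) = C(14,3) = (14 * 13 * 12) / (1 * 2 * 3) = 364.

364


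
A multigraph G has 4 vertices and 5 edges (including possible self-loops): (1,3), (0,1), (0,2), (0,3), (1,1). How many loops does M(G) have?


In a graphic matroid, a loop is a self-loop edge (u,u) with rank 0.
Examining all 5 edges for self-loops...
Self-loops found: (1,1)
Number of loops = 1.

1


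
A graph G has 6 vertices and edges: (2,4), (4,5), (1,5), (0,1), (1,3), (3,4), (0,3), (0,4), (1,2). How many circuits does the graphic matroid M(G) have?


A circuit in a graphic matroid = edge set of a simple cycle.
G has 6 vertices and 9 edges.
Enumerating all minimal edge subsets forming cycles...
Total circuits found: 12.

12


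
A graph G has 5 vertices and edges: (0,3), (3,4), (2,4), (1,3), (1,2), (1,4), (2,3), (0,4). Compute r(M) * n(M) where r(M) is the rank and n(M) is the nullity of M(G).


r(M) = |V| - c = 5 - 1 = 4.
nullity = |E| - r(M) = 8 - 4 = 4.
Product = 4 * 4 = 16.

16


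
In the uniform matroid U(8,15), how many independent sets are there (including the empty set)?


Independent sets of U(8,15) are all subsets of size <= 8.
Count = C(15,0) + C(15,1) + C(15,2) + C(15,3) + C(15,4) + C(15,5) + C(15,6) + C(15,7) + C(15,8)
     = 1 + 15 + 105 + 455 + 1365 + 3003 + 5005 + 6435 + 6435
     = 22819.

22819


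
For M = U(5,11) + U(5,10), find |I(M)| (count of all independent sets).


For a direct sum, |I(M1+M2)| = |I(M1)| * |I(M2)|.
|I(U(5,11))| = sum C(11,k) for k=0..5 = 1024.
|I(U(5,10))| = sum C(10,k) for k=0..5 = 638.
Total = 1024 * 638 = 653312.

653312


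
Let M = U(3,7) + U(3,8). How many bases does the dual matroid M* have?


(M1+M2)* = M1* + M2*.
M1* = U(4,7), bases: C(7,4) = 35.
M2* = U(5,8), bases: C(8,5) = 56.
|B(M*)| = 35 * 56 = 1960.

1960


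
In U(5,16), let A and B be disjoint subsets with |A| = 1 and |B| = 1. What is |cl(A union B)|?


|A union B| = 1 + 1 = 2 (disjoint).
In U(5,16), cl(S) = S if |S| < 5, else cl(S) = E.
Since 2 < 5, cl(A union B) = A union B.
|cl(A union B)| = 2.

2


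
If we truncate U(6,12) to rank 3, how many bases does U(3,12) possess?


Truncating U(6,12) to rank 3 gives U(3,12).
Bases of U(3,12) are all 3-element subsets of 12 elements.
Number of bases = C(12,3) = (12 * 11 * 10) / (1 * 2 * 3) = 220.

220


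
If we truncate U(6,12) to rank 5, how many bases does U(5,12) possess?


Truncating U(6,12) to rank 5 gives U(5,12).
Bases of U(5,12) are all 5-element subsets of 12 elements.
Number of bases = C(12,5) = 792.

792


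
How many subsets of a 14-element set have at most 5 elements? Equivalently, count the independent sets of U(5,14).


Independent sets of U(5,14) are all subsets of size <= 5.
Count = C(14,0) + C(14,1) + C(14,2) + C(14,3) + C(14,4) + C(14,5)
     = 1 + 14 + 91 + 364 + 1001 + 2002
     = 3473.

3473


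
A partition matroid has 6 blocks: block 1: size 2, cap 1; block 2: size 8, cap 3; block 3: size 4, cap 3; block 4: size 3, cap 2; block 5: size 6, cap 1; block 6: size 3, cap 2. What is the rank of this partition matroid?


Rank of a partition matroid = sum of min(|Si|, ci) for each block.
= min(2,1) + min(8,3) + min(4,3) + min(3,2) + min(6,1) + min(3,2)
= 1 + 3 + 3 + 2 + 1 + 2
= 12.

12


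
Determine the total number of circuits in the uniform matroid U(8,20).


In U(8,20), circuits are the (9)-element subsets.
Any set of 9 elements is dependent, and removing any one element gives
an independent set of size 8, so it is a minimal dependent set.
Number of circuits = C(20,9) = 20! / (9! * 11!) = 167960.

167960


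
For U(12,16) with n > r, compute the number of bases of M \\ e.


Deleting e from U(12,16) gives U(12,15) since n > r.
Bases of U(12,15) = C(15,12) = 15! / (12! * 3!) = 455.

455


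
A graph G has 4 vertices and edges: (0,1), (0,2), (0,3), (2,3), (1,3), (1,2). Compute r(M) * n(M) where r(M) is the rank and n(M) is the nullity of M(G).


r(M) = |V| - c = 4 - 1 = 3.
nullity = |E| - r(M) = 6 - 3 = 3.
Product = 3 * 3 = 9.

9


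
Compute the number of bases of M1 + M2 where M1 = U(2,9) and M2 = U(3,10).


Bases of a direct sum M1 + M2: |B| = |B(M1)| * |B(M2)|.
|B(U(2,9))| = C(9,2) = 36.
|B(U(3,10))| = C(10,3) = 120.
Total bases = 36 * 120 = 4320.

4320


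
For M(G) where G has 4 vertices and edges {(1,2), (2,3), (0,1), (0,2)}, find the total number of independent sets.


An independent set in a graphic matroid is an acyclic edge subset.
G has 4 vertices and 4 edges.
Enumerate all 2^4 = 16 subsets, checking for acyclicity.
Total independent sets = 14.

14


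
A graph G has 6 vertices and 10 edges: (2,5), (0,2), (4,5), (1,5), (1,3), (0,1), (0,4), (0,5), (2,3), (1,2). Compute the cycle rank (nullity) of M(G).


Cycle rank (nullity) = |E| - r(M) = |E| - (|V| - c).
|E| = 10, |V| = 6, c = 1.
Nullity = 10 - (6 - 1) = 10 - 5 = 5.

5


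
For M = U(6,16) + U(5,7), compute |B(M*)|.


(M1+M2)* = M1* + M2*.
M1* = U(10,16), bases: C(16,10) = 8008.
M2* = U(2,7), bases: C(7,2) = 21.
|B(M*)| = 8008 * 21 = 168168.

168168


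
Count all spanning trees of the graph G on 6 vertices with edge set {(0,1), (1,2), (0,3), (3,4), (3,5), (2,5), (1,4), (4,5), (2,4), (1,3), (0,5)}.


By Kirchhoff's matrix tree theorem, the number of spanning trees equals
the determinant of any cofactor of the Laplacian matrix L.
G has 6 vertices and 11 edges.
Computing the (5 x 5) cofactor determinant gives 224.

224


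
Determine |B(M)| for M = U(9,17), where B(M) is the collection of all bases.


Bases of U(9,17) are all 9-element subsets of the 17-element ground set.
Number of bases = C(17,9).
C(17,9) = 17! / (9! * 8!) = 24310.

24310


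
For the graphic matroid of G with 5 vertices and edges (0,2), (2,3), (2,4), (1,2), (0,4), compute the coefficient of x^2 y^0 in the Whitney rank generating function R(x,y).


R(x,y) = sum over A in 2^E of x^(r(E)-r(A)) * y^(|A|-r(A)).
G has 5 vertices, 5 edges. r(E) = 4.
Enumerate all 2^5 = 32 subsets.
Count subsets with r(E)-r(A)=2 and |A|-r(A)=0: 10.

10


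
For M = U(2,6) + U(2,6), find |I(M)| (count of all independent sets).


For a direct sum, |I(M1+M2)| = |I(M1)| * |I(M2)|.
|I(U(2,6))| = sum C(6,k) for k=0..2 = 22.
|I(U(2,6))| = sum C(6,k) for k=0..2 = 22.
Total = 22 * 22 = 484.

484


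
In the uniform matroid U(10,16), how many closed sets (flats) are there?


Flats of U(10,16): every subset of size < 10 is a flat, plus E itself.
Count = C(16,0) + C(16,1) + C(16,2) + C(16,3) + C(16,4) + C(16,5) + C(16,6) + C(16,7) + C(16,8) + C(16,9) + 1
     = 1 + 16 + 120 + 560 + 1820 + 4368 + 8008 + 11440 + 12870 + 11440 + 1
     = 50644.

50644


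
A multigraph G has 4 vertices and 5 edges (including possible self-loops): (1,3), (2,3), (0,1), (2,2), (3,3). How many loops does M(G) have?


In a graphic matroid, a loop is a self-loop edge (u,u) with rank 0.
Examining all 5 edges for self-loops...
Self-loops found: (2,2), (3,3)
Number of loops = 2.

2


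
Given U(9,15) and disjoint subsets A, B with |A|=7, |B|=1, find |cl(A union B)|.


|A union B| = 7 + 1 = 8 (disjoint).
In U(9,15), cl(S) = S if |S| < 9, else cl(S) = E.
Since 8 < 9, cl(A union B) = A union B.
|cl(A union B)| = 8.

8


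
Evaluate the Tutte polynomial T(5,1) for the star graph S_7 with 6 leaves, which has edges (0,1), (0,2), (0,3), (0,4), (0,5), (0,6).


A star on 7 vertices is a tree with 6 edges.
T(x,y) = x^(6) for any tree.
T(5,1) = 5^6 = 15625.

15625


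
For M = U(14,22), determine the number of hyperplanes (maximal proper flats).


Hyperplanes of U(14,22) are flats of rank 13.
In a uniform matroid, these are exactly the (13)-element subsets.
Count = C(22,13) = 22! / (13! * 9!) = 497420.

497420


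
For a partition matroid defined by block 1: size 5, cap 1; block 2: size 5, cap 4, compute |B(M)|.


A basis picks exactly ci elements from block i.
Number of bases = product of C(|Si|, ci).
= C(5,1) * C(5,4)
= 5 * 5
= 25.

25


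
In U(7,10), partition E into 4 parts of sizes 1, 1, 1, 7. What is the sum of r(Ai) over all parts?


r(Ai) = min(|Ai|, 7) for each part.
Sum = min(1,7) + min(1,7) + min(1,7) + min(7,7)
    = 1 + 1 + 1 + 7
    = 10.

10


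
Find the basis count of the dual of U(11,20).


The dual of U(r,n) is U(n-r, n) = U(9,20).
Bases of U(9,20) are all (9)-element subsets.
|B(M*)| = (20 choose 9) = 167960.

167960


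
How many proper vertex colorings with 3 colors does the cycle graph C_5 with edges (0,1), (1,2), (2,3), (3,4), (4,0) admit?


P(C_5, k) = (k-1)^5 + (-1)^5*(k-1).
P(3) = (2)^5 - 2
= 32 - 2 = 30.

30


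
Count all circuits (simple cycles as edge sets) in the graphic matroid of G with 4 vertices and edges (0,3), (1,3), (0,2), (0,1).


A circuit in a graphic matroid = edge set of a simple cycle.
G has 4 vertices and 4 edges.
Enumerating all minimal edge subsets forming cycles...
Total circuits found: 1.

1


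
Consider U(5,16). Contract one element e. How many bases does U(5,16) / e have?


Contracting e from U(5,16) gives U(4,15).
Bases of U(4,15) = (15 choose 4) = 1365.

1365


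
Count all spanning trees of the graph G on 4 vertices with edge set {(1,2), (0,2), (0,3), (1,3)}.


By Kirchhoff's matrix tree theorem, the number of spanning trees equals
the determinant of any cofactor of the Laplacian matrix L.
G has 4 vertices and 4 edges.
Computing the (3 x 3) cofactor determinant gives 4.

4


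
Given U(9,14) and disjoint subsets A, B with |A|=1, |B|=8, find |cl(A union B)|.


|A union B| = 1 + 8 = 9 (disjoint).
In U(9,14), cl(S) = S if |S| < 9, else cl(S) = E.
Since 9 >= 9, cl(A union B) = E.
|cl(A union B)| = 14.

14


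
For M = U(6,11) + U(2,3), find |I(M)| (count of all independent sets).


For a direct sum, |I(M1+M2)| = |I(M1)| * |I(M2)|.
|I(U(6,11))| = sum C(11,k) for k=0..6 = 1486.
|I(U(2,3))| = sum C(3,k) for k=0..2 = 7.
Total = 1486 * 7 = 10402.

10402


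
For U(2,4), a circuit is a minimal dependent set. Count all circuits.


In U(2,4), circuits are the (3)-element subsets.
Any set of 3 elements is dependent, and removing any one element gives
an independent set of size 2, so it is a minimal dependent set.
Number of circuits = (4 choose 3) = 4.

4


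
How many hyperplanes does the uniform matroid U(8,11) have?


Hyperplanes of U(8,11) are flats of rank 7.
In a uniform matroid, these are exactly the (7)-element subsets.
Count = (11 choose 7) = 330.

330


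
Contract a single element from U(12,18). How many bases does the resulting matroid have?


Contracting e from U(12,18) gives U(11,17).
Bases of U(11,17) = C(17,11) = 12376.

12376


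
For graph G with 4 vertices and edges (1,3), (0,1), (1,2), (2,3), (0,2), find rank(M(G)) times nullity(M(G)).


r(M) = |V| - c = 4 - 1 = 3.
nullity = |E| - r(M) = 5 - 3 = 2.
Product = 3 * 2 = 6.

6


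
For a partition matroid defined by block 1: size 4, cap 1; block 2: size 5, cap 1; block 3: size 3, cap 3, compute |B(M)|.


A basis picks exactly ci elements from block i.
Number of bases = product of C(|Si|, ci).
= C(4,1) * C(5,1) * C(3,3)
= 4 * 5 * 1
= 20.

20


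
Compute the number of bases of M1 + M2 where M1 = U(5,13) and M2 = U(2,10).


Bases of a direct sum M1 + M2: |B| = |B(M1)| * |B(M2)|.
|B(U(5,13))| = C(13,5) = 1287.
|B(U(2,10))| = C(10,2) = 45.
Total bases = 1287 * 45 = 57915.

57915


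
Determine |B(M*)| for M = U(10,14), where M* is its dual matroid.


The dual of U(r,n) is U(n-r, n) = U(4,14).
Bases of U(4,14) are all (4)-element subsets.
|B(M*)| = (14 choose 4) = 1001.

1001


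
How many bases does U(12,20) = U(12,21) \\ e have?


Deleting e from U(12,21) gives U(12,20) since n > r.
Bases of U(12,20) = (20 choose 12) = 125970.

125970


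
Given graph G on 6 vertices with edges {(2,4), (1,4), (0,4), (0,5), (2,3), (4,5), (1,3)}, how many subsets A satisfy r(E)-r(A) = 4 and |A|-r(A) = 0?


R(x,y) = sum over A in 2^E of x^(r(E)-r(A)) * y^(|A|-r(A)).
G has 6 vertices, 7 edges. r(E) = 5.
Enumerate all 2^7 = 128 subsets.
Count subsets with r(E)-r(A)=4 and |A|-r(A)=0: 7.

7


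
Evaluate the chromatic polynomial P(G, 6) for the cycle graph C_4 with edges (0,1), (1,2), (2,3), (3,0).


P(C_4, k) = (k-1)^4 + (-1)^4*(k-1).
P(6) = (5)^4 + 5
= 625 + 5 = 630.

630


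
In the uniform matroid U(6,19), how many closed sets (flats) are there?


Flats of U(6,19): every subset of size < 6 is a flat, plus E itself.
Count = (19 choose 0) + (19 choose 1) + (19 choose 2) + (19 choose 3) + (19 choose 4) + (19 choose 5) + 1
     = 1 + 19 + 171 + 969 + 3876 + 11628 + 1
     = 16665.

16665


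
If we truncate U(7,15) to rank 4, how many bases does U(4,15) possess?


Truncating U(7,15) to rank 4 gives U(4,15).
Bases of U(4,15) are all 4-element subsets of 15 elements.
Number of bases = C(15,4) = 15! / (4! * 11!) = 1365.

1365


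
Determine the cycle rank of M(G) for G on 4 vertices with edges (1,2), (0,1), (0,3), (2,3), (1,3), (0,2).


Cycle rank (nullity) = |E| - r(M) = |E| - (|V| - c).
|E| = 6, |V| = 4, c = 1.
Nullity = 6 - (4 - 1) = 6 - 3 = 3.

3


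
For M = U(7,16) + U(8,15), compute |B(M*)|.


(M1+M2)* = M1* + M2*.
M1* = U(9,16), bases: C(16,9) = 11440.
M2* = U(7,15), bases: C(15,7) = 6435.
|B(M*)| = 11440 * 6435 = 73616400.

73616400


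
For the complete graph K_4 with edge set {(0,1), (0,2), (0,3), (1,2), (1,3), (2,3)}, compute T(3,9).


T(K_4; x,y) = x^3 + 3x^2 + 4xy + 2x + y^3 + 3y^2 + 2y.
Substituting x=3, y=9:
= 27 + 27 + 108 + 6 + 729 + 243 + 18
= 1158.

1158


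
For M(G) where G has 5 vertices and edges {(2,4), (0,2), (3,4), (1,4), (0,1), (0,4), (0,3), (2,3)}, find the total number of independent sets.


An independent set in a graphic matroid is an acyclic edge subset.
G has 5 vertices and 8 edges.
Enumerate all 2^8 = 256 subsets, checking for acyclicity.
Total independent sets = 128.

128


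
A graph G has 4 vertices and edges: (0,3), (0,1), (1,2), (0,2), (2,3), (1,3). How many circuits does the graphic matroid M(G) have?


A circuit in a graphic matroid = edge set of a simple cycle.
G has 4 vertices and 6 edges.
Enumerating all minimal edge subsets forming cycles...
Total circuits found: 7.

7


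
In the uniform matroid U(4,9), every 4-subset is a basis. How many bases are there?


Bases of U(4,9) are all 4-element subsets of the 9-element ground set.
Number of bases = C(9,4).
C(9,4) = 9! / (4! * 5!) = 126.

126


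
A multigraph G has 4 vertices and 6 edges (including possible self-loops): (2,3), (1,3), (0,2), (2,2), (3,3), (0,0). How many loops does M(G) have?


In a graphic matroid, a loop is a self-loop edge (u,u) with rank 0.
Examining all 6 edges for self-loops...
Self-loops found: (2,2), (3,3), (0,0)
Number of loops = 3.

3


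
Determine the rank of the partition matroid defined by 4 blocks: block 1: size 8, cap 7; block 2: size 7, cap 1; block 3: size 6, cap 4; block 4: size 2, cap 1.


Rank of a partition matroid = sum of min(|Si|, ci) for each block.
= min(8,7) + min(7,1) + min(6,4) + min(2,1)
= 7 + 1 + 4 + 1
= 13.

13


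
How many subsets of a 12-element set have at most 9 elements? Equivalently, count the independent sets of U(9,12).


Independent sets of U(9,12) are all subsets of size <= 9.
Count = C(12,0) + C(12,1) + C(12,2) + C(12,3) + C(12,4) + C(12,5) + C(12,6) + C(12,7) + C(12,8) + C(12,9)
     = 1 + 12 + 66 + 220 + 495 + 792 + 924 + 792 + 495 + 220
     = 4017.

4017


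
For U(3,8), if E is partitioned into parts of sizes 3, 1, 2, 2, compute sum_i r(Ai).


r(Ai) = min(|Ai|, 3) for each part.
Sum = min(3,3) + min(1,3) + min(2,3) + min(2,3)
    = 3 + 1 + 2 + 2
    = 8.

8


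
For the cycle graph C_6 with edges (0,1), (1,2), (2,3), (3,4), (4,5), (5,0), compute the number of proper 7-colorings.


P(C_6, k) = (k-1)^6 + (-1)^6*(k-1).
P(7) = (6)^6 + 6
= 46656 + 6 = 46662.

46662


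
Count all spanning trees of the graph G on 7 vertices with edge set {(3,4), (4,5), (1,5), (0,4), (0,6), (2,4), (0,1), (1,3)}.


By Kirchhoff's matrix tree theorem, the number of spanning trees equals
the determinant of any cofactor of the Laplacian matrix L.
G has 7 vertices and 8 edges.
Computing the (6 x 6) cofactor determinant gives 12.

12


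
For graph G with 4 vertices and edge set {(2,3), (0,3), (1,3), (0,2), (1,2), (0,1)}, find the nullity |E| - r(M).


Cycle rank (nullity) = |E| - r(M) = |E| - (|V| - c).
|E| = 6, |V| = 4, c = 1.
Nullity = 6 - (4 - 1) = 6 - 3 = 3.

3


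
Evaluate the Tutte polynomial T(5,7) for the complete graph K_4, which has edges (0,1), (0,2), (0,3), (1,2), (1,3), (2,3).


T(K_4; x,y) = x^3 + 3x^2 + 4xy + 2x + y^3 + 3y^2 + 2y.
Substituting x=5, y=7:
= 125 + 75 + 140 + 10 + 343 + 147 + 14
= 854.

854


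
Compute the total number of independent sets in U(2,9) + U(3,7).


For a direct sum, |I(M1+M2)| = |I(M1)| * |I(M2)|.
|I(U(2,9))| = sum C(9,k) for k=0..2 = 46.
|I(U(3,7))| = sum C(7,k) for k=0..3 = 64.
Total = 46 * 64 = 2944.

2944


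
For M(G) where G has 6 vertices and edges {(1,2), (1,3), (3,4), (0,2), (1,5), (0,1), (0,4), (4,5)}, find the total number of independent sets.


An independent set in a graphic matroid is an acyclic edge subset.
G has 6 vertices and 8 edges.
Enumerate all 2^8 = 256 subsets, checking for acyclicity.
Total independent sets = 186.

186


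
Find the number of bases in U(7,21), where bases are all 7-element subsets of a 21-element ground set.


Bases of U(7,21) are all 7-element subsets of the 21-element ground set.
Number of bases = C(21,7).
(21 choose 7) = 116280.

116280


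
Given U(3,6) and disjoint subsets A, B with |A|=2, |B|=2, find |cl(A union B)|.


|A union B| = 2 + 2 = 4 (disjoint).
In U(3,6), cl(S) = S if |S| < 3, else cl(S) = E.
Since 4 >= 3, cl(A union B) = E.
|cl(A union B)| = 6.

6


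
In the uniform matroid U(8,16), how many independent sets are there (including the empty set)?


Independent sets of U(8,16) are all subsets of size <= 8.
Count = C(16,0) + C(16,1) + C(16,2) + C(16,3) + C(16,4) + C(16,5) + C(16,6) + C(16,7) + C(16,8)
     = 1 + 16 + 120 + 560 + 1820 + 4368 + 8008 + 11440 + 12870
     = 39203.

39203


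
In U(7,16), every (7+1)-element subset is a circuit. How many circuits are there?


In U(7,16), circuits are the (8)-element subsets.
Any set of 8 elements is dependent, and removing any one element gives
an independent set of size 7, so it is a minimal dependent set.
Number of circuits = C(16,8) = 16! / (8! * 8!) = 12870.

12870


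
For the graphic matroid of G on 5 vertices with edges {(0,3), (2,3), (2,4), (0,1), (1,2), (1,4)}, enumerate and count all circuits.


A circuit in a graphic matroid = edge set of a simple cycle.
G has 5 vertices and 6 edges.
Enumerating all minimal edge subsets forming cycles...
Total circuits found: 3.

3


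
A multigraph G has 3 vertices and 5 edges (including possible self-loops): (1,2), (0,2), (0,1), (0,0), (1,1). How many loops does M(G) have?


In a graphic matroid, a loop is a self-loop edge (u,u) with rank 0.
Examining all 5 edges for self-loops...
Self-loops found: (0,0), (1,1)
Number of loops = 2.

2


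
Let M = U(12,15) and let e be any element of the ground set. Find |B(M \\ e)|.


Deleting e from U(12,15) gives U(12,14) since n > r.
Bases of U(12,14) = (14 choose 12) = 91.

91


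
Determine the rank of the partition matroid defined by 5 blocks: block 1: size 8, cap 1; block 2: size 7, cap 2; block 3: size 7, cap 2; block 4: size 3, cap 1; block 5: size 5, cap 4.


Rank of a partition matroid = sum of min(|Si|, ci) for each block.
= min(8,1) + min(7,2) + min(7,2) + min(3,1) + min(5,4)
= 1 + 2 + 2 + 1 + 4
= 10.

10


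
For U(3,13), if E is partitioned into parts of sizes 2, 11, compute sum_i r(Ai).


r(Ai) = min(|Ai|, 3) for each part.
Sum = min(2,3) + min(11,3)
    = 2 + 3
    = 5.

5


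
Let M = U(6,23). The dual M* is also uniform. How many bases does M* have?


The dual of U(r,n) is U(n-r, n) = U(17,23).
Bases of U(17,23) are all (17)-element subsets.
|B(M*)| = C(23,17) = 23! / (17! * 6!) = 100947.

100947


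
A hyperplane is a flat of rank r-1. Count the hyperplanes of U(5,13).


Hyperplanes of U(5,13) are flats of rank 4.
In a uniform matroid, these are exactly the (4)-element subsets.
Count = (13 choose 4) = 715.

715


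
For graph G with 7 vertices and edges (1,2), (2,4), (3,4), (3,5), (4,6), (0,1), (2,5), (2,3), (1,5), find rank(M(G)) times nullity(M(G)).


r(M) = |V| - c = 7 - 1 = 6.
nullity = |E| - r(M) = 9 - 6 = 3.
Product = 6 * 3 = 18.

18


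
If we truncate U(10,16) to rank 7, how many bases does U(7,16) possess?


Truncating U(10,16) to rank 7 gives U(7,16).
Bases of U(7,16) are all 7-element subsets of 16 elements.
Number of bases = C(16,7) = 11440.

11440


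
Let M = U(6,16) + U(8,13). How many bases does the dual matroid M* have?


(M1+M2)* = M1* + M2*.
M1* = U(10,16), bases: C(16,10) = 8008.
M2* = U(5,13), bases: C(13,5) = 1287.
|B(M*)| = 8008 * 1287 = 10306296.

10306296


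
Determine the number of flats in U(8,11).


Flats of U(8,11): every subset of size < 8 is a flat, plus E itself.
Count = C(11,0) + C(11,1) + C(11,2) + C(11,3) + C(11,4) + C(11,5) + C(11,6) + C(11,7) + 1
     = 1 + 11 + 55 + 165 + 330 + 462 + 462 + 330 + 1
     = 1817.

1817


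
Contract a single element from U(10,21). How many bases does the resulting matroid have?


Contracting e from U(10,21) gives U(9,20).
Bases of U(9,20) = C(20,9) = 167960.

167960


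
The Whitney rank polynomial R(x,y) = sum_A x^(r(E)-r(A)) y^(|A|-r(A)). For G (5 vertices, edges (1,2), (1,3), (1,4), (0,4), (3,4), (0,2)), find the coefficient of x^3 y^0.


R(x,y) = sum over A in 2^E of x^(r(E)-r(A)) * y^(|A|-r(A)).
G has 5 vertices, 6 edges. r(E) = 4.
Enumerate all 2^6 = 64 subsets.
Count subsets with r(E)-r(A)=3 and |A|-r(A)=0: 6.

6


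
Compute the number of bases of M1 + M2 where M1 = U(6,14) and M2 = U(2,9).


Bases of a direct sum M1 + M2: |B| = |B(M1)| * |B(M2)|.
|B(U(6,14))| = C(14,6) = 3003.
|B(U(2,9))| = C(9,2) = 36.
Total bases = 3003 * 36 = 108108.

108108


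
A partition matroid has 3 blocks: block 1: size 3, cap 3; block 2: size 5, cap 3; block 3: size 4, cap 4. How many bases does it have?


A basis picks exactly ci elements from block i.
Number of bases = product of C(|Si|, ci).
= C(3,3) * C(5,3) * C(4,4)
= 1 * 10 * 1
= 10.

10


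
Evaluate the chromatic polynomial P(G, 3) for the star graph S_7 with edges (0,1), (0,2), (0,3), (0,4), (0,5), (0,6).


P(tree, k) = k * (k-1)^(6) for any tree on 7 vertices.
P(3) = 3 * 2^6 = 3 * 64 = 192.

192


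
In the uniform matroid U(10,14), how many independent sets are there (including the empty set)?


Independent sets of U(10,14) are all subsets of size <= 10.
Count = (14 choose 0) + (14 choose 1) + (14 choose 2) + (14 choose 3) + (14 choose 4) + (14 choose 5) + (14 choose 6) + (14 choose 7) + (14 choose 8) + (14 choose 9) + (14 choose 10)
     = 1 + 14 + 91 + 364 + 1001 + 2002 + 3003 + 3432 + 3003 + 2002 + 1001
     = 15914.

15914


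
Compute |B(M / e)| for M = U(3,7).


Contracting e from U(3,7) gives U(2,6).
Bases of U(2,6) = C(6,2) = (6 * 5) / (1 * 2) = 15.

15


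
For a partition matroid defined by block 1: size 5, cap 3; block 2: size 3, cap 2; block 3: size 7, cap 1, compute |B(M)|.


A basis picks exactly ci elements from block i.
Number of bases = product of C(|Si|, ci).
= C(5,3) * C(3,2) * C(7,1)
= 10 * 3 * 7
= 210.

210


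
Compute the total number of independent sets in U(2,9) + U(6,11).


For a direct sum, |I(M1+M2)| = |I(M1)| * |I(M2)|.
|I(U(2,9))| = sum C(9,k) for k=0..2 = 46.
|I(U(6,11))| = sum C(11,k) for k=0..6 = 1486.
Total = 46 * 1486 = 68356.

68356


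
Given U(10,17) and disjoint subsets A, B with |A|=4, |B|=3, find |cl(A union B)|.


|A union B| = 4 + 3 = 7 (disjoint).
In U(10,17), cl(S) = S if |S| < 10, else cl(S) = E.
Since 7 < 10, cl(A union B) = A union B.
|cl(A union B)| = 7.

7


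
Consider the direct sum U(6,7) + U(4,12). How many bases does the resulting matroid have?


Bases of a direct sum M1 + M2: |B| = |B(M1)| * |B(M2)|.
|B(U(6,7))| = C(7,6) = 7.
|B(U(4,12))| = C(12,4) = 495.
Total bases = 7 * 495 = 3465.

3465


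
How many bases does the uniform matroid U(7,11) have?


Bases of U(7,11) are all 7-element subsets of the 11-element ground set.
Number of bases = C(11,7).
(11 choose 7) = 330.

330


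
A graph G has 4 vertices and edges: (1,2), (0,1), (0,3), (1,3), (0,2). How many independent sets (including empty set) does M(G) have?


An independent set in a graphic matroid is an acyclic edge subset.
G has 4 vertices and 5 edges.
Enumerate all 2^5 = 32 subsets, checking for acyclicity.
Total independent sets = 24.

24


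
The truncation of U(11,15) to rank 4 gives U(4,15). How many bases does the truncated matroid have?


Truncating U(11,15) to rank 4 gives U(4,15).
Bases of U(4,15) are all 4-element subsets of 15 elements.
Number of bases = C(15,4) = 15! / (4! * 11!) = 1365.

1365


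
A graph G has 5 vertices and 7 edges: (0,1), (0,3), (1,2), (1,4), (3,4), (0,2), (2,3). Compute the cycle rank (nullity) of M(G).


Cycle rank (nullity) = |E| - r(M) = |E| - (|V| - c).
|E| = 7, |V| = 5, c = 1.
Nullity = 7 - (5 - 1) = 7 - 4 = 3.

3


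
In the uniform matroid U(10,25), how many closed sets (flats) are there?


Flats of U(10,25): every subset of size < 10 is a flat, plus E itself.
Count = (25 choose 0) + (25 choose 1) + (25 choose 2) + (25 choose 3) + (25 choose 4) + (25 choose 5) + (25 choose 6) + (25 choose 7) + (25 choose 8) + (25 choose 9) + 1
     = 1 + 25 + 300 + 2300 + 12650 + 53130 + 177100 + 480700 + 1081575 + 2042975 + 1
     = 3850757.

3850757


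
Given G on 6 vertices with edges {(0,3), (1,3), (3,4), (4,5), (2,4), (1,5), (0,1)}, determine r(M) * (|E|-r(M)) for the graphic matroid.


r(M) = |V| - c = 6 - 1 = 5.
nullity = |E| - r(M) = 7 - 5 = 2.
Product = 5 * 2 = 10.

10


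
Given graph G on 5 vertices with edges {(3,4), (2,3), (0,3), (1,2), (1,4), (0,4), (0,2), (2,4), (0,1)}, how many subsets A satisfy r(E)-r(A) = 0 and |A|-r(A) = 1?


R(x,y) = sum over A in 2^E of x^(r(E)-r(A)) * y^(|A|-r(A)).
G has 5 vertices, 9 edges. r(E) = 4.
Enumerate all 2^9 = 512 subsets.
Count subsets with r(E)-r(A)=0 and |A|-r(A)=1: 111.

111


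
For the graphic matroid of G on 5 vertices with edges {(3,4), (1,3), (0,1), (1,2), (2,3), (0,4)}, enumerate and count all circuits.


A circuit in a graphic matroid = edge set of a simple cycle.
G has 5 vertices and 6 edges.
Enumerating all minimal edge subsets forming cycles...
Total circuits found: 3.

3


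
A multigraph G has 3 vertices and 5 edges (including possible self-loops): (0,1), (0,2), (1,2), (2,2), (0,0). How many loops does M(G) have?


In a graphic matroid, a loop is a self-loop edge (u,u) with rank 0.
Examining all 5 edges for self-loops...
Self-loops found: (2,2), (0,0)
Number of loops = 2.

2


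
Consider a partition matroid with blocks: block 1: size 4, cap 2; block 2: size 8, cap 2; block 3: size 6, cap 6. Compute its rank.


Rank of a partition matroid = sum of min(|Si|, ci) for each block.
= min(4,2) + min(8,2) + min(6,6)
= 2 + 2 + 6
= 10.

10


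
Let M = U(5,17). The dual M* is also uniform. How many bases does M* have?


The dual of U(r,n) is U(n-r, n) = U(12,17).
Bases of U(12,17) are all (12)-element subsets.
|B(M*)| = C(17,12) = 17! / (12! * 5!) = 6188.

6188


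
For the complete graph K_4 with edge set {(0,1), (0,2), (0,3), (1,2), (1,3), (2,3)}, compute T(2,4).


T(K_4; x,y) = x^3 + 3x^2 + 4xy + 2x + y^3 + 3y^2 + 2y.
Substituting x=2, y=4:
= 8 + 12 + 32 + 4 + 64 + 48 + 8
= 176.

176


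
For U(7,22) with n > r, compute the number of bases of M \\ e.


Deleting e from U(7,22) gives U(7,21) since n > r.
Bases of U(7,21) = C(21,7) = 21! / (7! * 14!) = 116280.

116280
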